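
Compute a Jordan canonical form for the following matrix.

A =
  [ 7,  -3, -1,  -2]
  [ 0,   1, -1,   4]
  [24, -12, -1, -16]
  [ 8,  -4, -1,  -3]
J_3(1) ⊕ J_1(1)

The characteristic polynomial is
  det(x·I − A) = x^4 - 4*x^3 + 6*x^2 - 4*x + 1 = (x - 1)^4

Eigenvalues and multiplicities (the geometric multiplicity of λ is n − rank(A − λI), which equals the number of Jordan blocks for λ):
  λ = 1: algebraic multiplicity = 4, geometric multiplicity = 2

Determining the block sizes for each eigenvalue:
  λ = 1: with am = 4 and gm = 2, the partition is not yet determined (e.g. several partitions of 4 into 2 parts exist). Let N = A − (1)·I. Computing rank(N^1) = 2, rank(N^2) = 1, rank(N^3) = 0; the number of blocks of size ≥ j is rank(N^{j−1}) − rank(N^j), giving [2, 1, 1]. So we have 1 block(s) of size 3, 1 block(s) of size 1 → block sizes [3, 1]

Assembling the blocks gives a Jordan form
J =
  [1, 1, 0, 0]
  [0, 1, 1, 0]
  [0, 0, 1, 0]
  [0, 0, 0, 1]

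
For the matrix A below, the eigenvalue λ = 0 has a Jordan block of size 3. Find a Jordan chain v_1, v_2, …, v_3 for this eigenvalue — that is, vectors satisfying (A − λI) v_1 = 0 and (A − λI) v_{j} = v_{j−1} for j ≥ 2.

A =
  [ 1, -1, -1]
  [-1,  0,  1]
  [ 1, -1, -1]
A Jordan chain for λ = 0 of length 3:
v_1 = (1, 0, 1)ᵀ
v_2 = (1, -1, 1)ᵀ
v_3 = (1, 0, 0)ᵀ

Let N = A − (0)·I. We want v_3 with N^3 v_3 = 0 but N^2 v_3 ≠ 0; then v_{j-1} := N · v_j for j = 3, …, 2.

Pick v_3 = (1, 0, 0)ᵀ.
Then v_2 = N · v_3 = (1, -1, 1)ᵀ.
Then v_1 = N · v_2 = (1, 0, 1)ᵀ.

Sanity check: (A − (0)·I) v_1 = (0, 0, 0)ᵀ = 0. ✓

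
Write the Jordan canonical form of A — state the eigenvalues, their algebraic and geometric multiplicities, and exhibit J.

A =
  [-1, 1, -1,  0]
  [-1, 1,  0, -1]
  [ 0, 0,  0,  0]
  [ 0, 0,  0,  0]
J_3(0) ⊕ J_1(0)

The characteristic polynomial is
  det(x·I − A) = x^4

Eigenvalues and multiplicities (the geometric multiplicity of λ is n − rank(A − λI), which equals the number of Jordan blocks for λ):
  λ = 0: algebraic multiplicity = 4, geometric multiplicity = 2

Determining the block sizes for each eigenvalue:
  λ = 0: with am = 4 and gm = 2, the partition is not yet determined (e.g. several partitions of 4 into 2 parts exist). Let N = A − (0)·I. Computing rank(N^1) = 2, rank(N^2) = 1, rank(N^3) = 0; the number of blocks of size ≥ j is rank(N^{j−1}) − rank(N^j), giving [2, 1, 1]. So we have 1 block(s) of size 3, 1 block(s) of size 1 → block sizes [3, 1]

Assembling the blocks gives a Jordan form
J =
  [0, 1, 0, 0]
  [0, 0, 1, 0]
  [0, 0, 0, 0]
  [0, 0, 0, 0]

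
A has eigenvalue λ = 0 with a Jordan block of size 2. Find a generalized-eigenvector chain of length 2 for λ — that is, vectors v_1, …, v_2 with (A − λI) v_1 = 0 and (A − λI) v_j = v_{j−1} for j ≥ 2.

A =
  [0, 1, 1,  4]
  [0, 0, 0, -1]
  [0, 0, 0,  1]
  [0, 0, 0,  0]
A Jordan chain for λ = 0 of length 2:
v_1 = (1, 0, 0, 0)ᵀ
v_2 = (0, 1, 0, 0)ᵀ

Let N = A − (0)·I. We want v_2 with N^2 v_2 = 0 but N^1 v_2 ≠ 0; then v_{j-1} := N · v_j for j = 2, …, 2.

Pick v_2 = (0, 1, 0, 0)ᵀ.
Then v_1 = N · v_2 = (1, 0, 0, 0)ᵀ.

Sanity check: (A − (0)·I) v_1 = (0, 0, 0, 0)ᵀ = 0. ✓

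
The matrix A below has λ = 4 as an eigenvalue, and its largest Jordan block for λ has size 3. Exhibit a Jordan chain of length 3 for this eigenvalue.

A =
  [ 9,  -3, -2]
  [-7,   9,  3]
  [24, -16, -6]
A Jordan chain for λ = 4 of length 3:
v_1 = (-2, 2, -8)ᵀ
v_2 = (5, -7, 24)ᵀ
v_3 = (1, 0, 0)ᵀ

Let N = A − (4)·I. We want v_3 with N^3 v_3 = 0 but N^2 v_3 ≠ 0; then v_{j-1} := N · v_j for j = 3, …, 2.

Pick v_3 = (1, 0, 0)ᵀ.
Then v_2 = N · v_3 = (5, -7, 24)ᵀ.
Then v_1 = N · v_2 = (-2, 2, -8)ᵀ.

Sanity check: (A − (4)·I) v_1 = (0, 0, 0)ᵀ = 0. ✓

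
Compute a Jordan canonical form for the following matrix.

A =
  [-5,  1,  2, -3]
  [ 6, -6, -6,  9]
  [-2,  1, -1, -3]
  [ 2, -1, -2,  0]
J_2(-3) ⊕ J_1(-3) ⊕ J_1(-3)

The characteristic polynomial is
  det(x·I − A) = x^4 + 12*x^3 + 54*x^2 + 108*x + 81 = (x + 3)^4

Eigenvalues and multiplicities (the geometric multiplicity of λ is n − rank(A − λI), which equals the number of Jordan blocks for λ):
  λ = -3: algebraic multiplicity = 4, geometric multiplicity = 3

Determining the block sizes for each eigenvalue:
  λ = -3: 3 blocks summing to 4 forces exactly one block of size 2 and the rest size 1 → block sizes [2, 1, 1]

Assembling the blocks gives a Jordan form
J =
  [-3,  1,  0,  0]
  [ 0, -3,  0,  0]
  [ 0,  0, -3,  0]
  [ 0,  0,  0, -3]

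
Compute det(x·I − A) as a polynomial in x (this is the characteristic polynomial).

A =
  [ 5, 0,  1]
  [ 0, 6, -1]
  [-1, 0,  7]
x^3 - 18*x^2 + 108*x - 216

Expanding det(x·I − A) (e.g. by cofactor expansion or by noting that A is similar to its Jordan form J, which has the same characteristic polynomial as A) gives
  χ_A(x) = x^3 - 18*x^2 + 108*x - 216
which factors as (x - 6)^3. The eigenvalues (with algebraic multiplicities) are λ = 6 with multiplicity 3.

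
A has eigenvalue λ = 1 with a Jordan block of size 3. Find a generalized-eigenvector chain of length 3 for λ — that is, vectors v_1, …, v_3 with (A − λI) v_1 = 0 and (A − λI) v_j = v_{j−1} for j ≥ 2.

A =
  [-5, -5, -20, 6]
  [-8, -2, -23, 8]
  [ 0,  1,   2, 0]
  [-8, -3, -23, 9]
A Jordan chain for λ = 1 of length 3:
v_1 = (28, 8, -8, 8)ᵀ
v_2 = (-6, -8, 0, -8)ᵀ
v_3 = (1, 0, 0, 0)ᵀ

Let N = A − (1)·I. We want v_3 with N^3 v_3 = 0 but N^2 v_3 ≠ 0; then v_{j-1} := N · v_j for j = 3, …, 2.

Pick v_3 = (1, 0, 0, 0)ᵀ.
Then v_2 = N · v_3 = (-6, -8, 0, -8)ᵀ.
Then v_1 = N · v_2 = (28, 8, -8, 8)ᵀ.

Sanity check: (A − (1)·I) v_1 = (0, 0, 0, 0)ᵀ = 0. ✓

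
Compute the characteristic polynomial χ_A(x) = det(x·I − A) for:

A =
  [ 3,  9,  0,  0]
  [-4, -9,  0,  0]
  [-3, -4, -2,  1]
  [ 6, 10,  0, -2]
x^4 + 10*x^3 + 37*x^2 + 60*x + 36

Expanding det(x·I − A) (e.g. by cofactor expansion or by noting that A is similar to its Jordan form J, which has the same characteristic polynomial as A) gives
  χ_A(x) = x^4 + 10*x^3 + 37*x^2 + 60*x + 36
which factors as (x + 2)^2*(x + 3)^2. The eigenvalues (with algebraic multiplicities) are λ = -3 with multiplicity 2, λ = -2 with multiplicity 2.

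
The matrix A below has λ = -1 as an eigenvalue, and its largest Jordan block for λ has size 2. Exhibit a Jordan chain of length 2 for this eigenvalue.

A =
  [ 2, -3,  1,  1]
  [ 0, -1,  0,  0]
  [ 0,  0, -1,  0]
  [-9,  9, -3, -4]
A Jordan chain for λ = -1 of length 2:
v_1 = (3, 0, 0, -9)ᵀ
v_2 = (1, 0, 0, 0)ᵀ

Let N = A − (-1)·I. We want v_2 with N^2 v_2 = 0 but N^1 v_2 ≠ 0; then v_{j-1} := N · v_j for j = 2, …, 2.

Pick v_2 = (1, 0, 0, 0)ᵀ.
Then v_1 = N · v_2 = (3, 0, 0, -9)ᵀ.

Sanity check: (A − (-1)·I) v_1 = (0, 0, 0, 0)ᵀ = 0. ✓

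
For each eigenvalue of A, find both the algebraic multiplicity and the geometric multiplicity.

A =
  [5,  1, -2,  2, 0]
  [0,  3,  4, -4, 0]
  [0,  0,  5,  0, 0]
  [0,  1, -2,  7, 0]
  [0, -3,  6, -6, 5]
λ = 5: alg = 5, geom = 4

Step 1 — factor the characteristic polynomial to read off the algebraic multiplicities:
  χ_A(x) = (x - 5)^5

Step 2 — compute geometric multiplicities via the rank-nullity identity g(λ) = n − rank(A − λI):
  rank(A − (5)·I) = 1, so dim ker(A − (5)·I) = n − 1 = 4

Summary:
  λ = 5: algebraic multiplicity = 5, geometric multiplicity = 4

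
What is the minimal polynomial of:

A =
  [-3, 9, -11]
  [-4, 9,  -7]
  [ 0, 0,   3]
x^3 - 9*x^2 + 27*x - 27

The characteristic polynomial is χ_A(x) = (x - 3)^3, so the eigenvalues are known. The minimal polynomial is
  m_A(x) = Π_λ (x − λ)^{k_λ}
where k_λ is the size of the *largest* Jordan block for λ (equivalently, the smallest k with (A − λI)^k v = 0 for every generalised eigenvector v of λ).

  λ = 3: largest Jordan block has size 3, contributing (x − 3)^3

So m_A(x) = (x - 3)^3 = x^3 - 9*x^2 + 27*x - 27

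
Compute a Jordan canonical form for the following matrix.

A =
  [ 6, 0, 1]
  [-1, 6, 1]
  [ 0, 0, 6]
J_3(6)

The characteristic polynomial is
  det(x·I − A) = x^3 - 18*x^2 + 108*x - 216 = (x - 6)^3

Eigenvalues and multiplicities (the geometric multiplicity of λ is n − rank(A − λI), which equals the number of Jordan blocks for λ):
  λ = 6: algebraic multiplicity = 3, geometric multiplicity = 1

Determining the block sizes for each eigenvalue:
  λ = 6: one block (gm = 1), so the single block has size am = 3 → block sizes [3]

Assembling the blocks gives a Jordan form
J =
  [6, 1, 0]
  [0, 6, 1]
  [0, 0, 6]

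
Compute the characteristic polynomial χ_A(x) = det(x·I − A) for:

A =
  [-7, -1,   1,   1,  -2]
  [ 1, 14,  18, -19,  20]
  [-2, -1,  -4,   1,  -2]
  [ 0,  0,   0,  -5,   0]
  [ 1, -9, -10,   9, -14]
x^5 + 16*x^4 + 70*x^3 - 100*x^2 - 1375*x - 2500

Expanding det(x·I − A) (e.g. by cofactor expansion or by noting that A is similar to its Jordan form J, which has the same characteristic polynomial as A) gives
  χ_A(x) = x^5 + 16*x^4 + 70*x^3 - 100*x^2 - 1375*x - 2500
which factors as (x - 4)*(x + 5)^4. The eigenvalues (with algebraic multiplicities) are λ = -5 with multiplicity 4, λ = 4 with multiplicity 1.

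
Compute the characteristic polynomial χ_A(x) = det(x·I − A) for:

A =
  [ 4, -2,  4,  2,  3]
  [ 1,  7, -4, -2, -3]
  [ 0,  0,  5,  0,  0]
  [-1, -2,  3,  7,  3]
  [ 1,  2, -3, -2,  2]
x^5 - 25*x^4 + 250*x^3 - 1250*x^2 + 3125*x - 3125

Expanding det(x·I − A) (e.g. by cofactor expansion or by noting that A is similar to its Jordan form J, which has the same characteristic polynomial as A) gives
  χ_A(x) = x^5 - 25*x^4 + 250*x^3 - 1250*x^2 + 3125*x - 3125
which factors as (x - 5)^5. The eigenvalues (with algebraic multiplicities) are λ = 5 with multiplicity 5.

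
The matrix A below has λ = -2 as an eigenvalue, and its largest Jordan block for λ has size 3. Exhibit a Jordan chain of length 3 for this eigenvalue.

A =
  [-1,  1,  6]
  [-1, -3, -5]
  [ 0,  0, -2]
A Jordan chain for λ = -2 of length 3:
v_1 = (1, -1, 0)ᵀ
v_2 = (6, -5, 0)ᵀ
v_3 = (0, 0, 1)ᵀ

Let N = A − (-2)·I. We want v_3 with N^3 v_3 = 0 but N^2 v_3 ≠ 0; then v_{j-1} := N · v_j for j = 3, …, 2.

Pick v_3 = (0, 0, 1)ᵀ.
Then v_2 = N · v_3 = (6, -5, 0)ᵀ.
Then v_1 = N · v_2 = (1, -1, 0)ᵀ.

Sanity check: (A − (-2)·I) v_1 = (0, 0, 0)ᵀ = 0. ✓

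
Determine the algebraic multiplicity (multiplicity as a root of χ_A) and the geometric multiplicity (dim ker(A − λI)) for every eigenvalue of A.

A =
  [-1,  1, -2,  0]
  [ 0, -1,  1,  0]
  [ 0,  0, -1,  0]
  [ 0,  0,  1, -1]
λ = -1: alg = 4, geom = 2

Step 1 — factor the characteristic polynomial to read off the algebraic multiplicities:
  χ_A(x) = (x + 1)^4

Step 2 — compute geometric multiplicities via the rank-nullity identity g(λ) = n − rank(A − λI):
  rank(A − (-1)·I) = 2, so dim ker(A − (-1)·I) = n − 2 = 2

Summary:
  λ = -1: algebraic multiplicity = 4, geometric multiplicity = 2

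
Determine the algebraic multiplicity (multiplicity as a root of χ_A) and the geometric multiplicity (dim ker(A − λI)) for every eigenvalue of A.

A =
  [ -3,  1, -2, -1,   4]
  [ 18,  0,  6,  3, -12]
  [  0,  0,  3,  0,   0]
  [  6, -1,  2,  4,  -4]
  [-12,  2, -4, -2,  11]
λ = 3: alg = 5, geom = 4

Step 1 — factor the characteristic polynomial to read off the algebraic multiplicities:
  χ_A(x) = (x - 3)^5

Step 2 — compute geometric multiplicities via the rank-nullity identity g(λ) = n − rank(A − λI):
  rank(A − (3)·I) = 1, so dim ker(A − (3)·I) = n − 1 = 4

Summary:
  λ = 3: algebraic multiplicity = 5, geometric multiplicity = 4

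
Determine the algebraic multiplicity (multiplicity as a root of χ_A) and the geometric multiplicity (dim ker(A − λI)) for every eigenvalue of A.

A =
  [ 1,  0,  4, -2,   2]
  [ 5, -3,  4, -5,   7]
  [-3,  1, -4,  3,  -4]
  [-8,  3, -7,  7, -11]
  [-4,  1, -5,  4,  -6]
λ = -1: alg = 5, geom = 3

Step 1 — factor the characteristic polynomial to read off the algebraic multiplicities:
  χ_A(x) = (x + 1)^5

Step 2 — compute geometric multiplicities via the rank-nullity identity g(λ) = n − rank(A − λI):
  rank(A − (-1)·I) = 2, so dim ker(A − (-1)·I) = n − 2 = 3

Summary:
  λ = -1: algebraic multiplicity = 5, geometric multiplicity = 3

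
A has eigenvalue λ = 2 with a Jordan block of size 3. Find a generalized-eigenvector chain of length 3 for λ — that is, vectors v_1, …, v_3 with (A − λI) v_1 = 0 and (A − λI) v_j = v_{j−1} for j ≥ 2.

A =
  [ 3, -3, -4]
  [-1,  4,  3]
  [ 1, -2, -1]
A Jordan chain for λ = 2 of length 3:
v_1 = (-1, 1, -1)ᵀ
v_2 = (-3, 2, -2)ᵀ
v_3 = (0, 1, 0)ᵀ

Let N = A − (2)·I. We want v_3 with N^3 v_3 = 0 but N^2 v_3 ≠ 0; then v_{j-1} := N · v_j for j = 3, …, 2.

Pick v_3 = (0, 1, 0)ᵀ.
Then v_2 = N · v_3 = (-3, 2, -2)ᵀ.
Then v_1 = N · v_2 = (-1, 1, -1)ᵀ.

Sanity check: (A − (2)·I) v_1 = (0, 0, 0)ᵀ = 0. ✓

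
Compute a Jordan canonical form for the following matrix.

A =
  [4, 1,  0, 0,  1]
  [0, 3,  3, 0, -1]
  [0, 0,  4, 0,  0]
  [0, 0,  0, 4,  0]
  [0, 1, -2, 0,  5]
J_3(4) ⊕ J_1(4) ⊕ J_1(4)

The characteristic polynomial is
  det(x·I − A) = x^5 - 20*x^4 + 160*x^3 - 640*x^2 + 1280*x - 1024 = (x - 4)^5

Eigenvalues and multiplicities (the geometric multiplicity of λ is n − rank(A − λI), which equals the number of Jordan blocks for λ):
  λ = 4: algebraic multiplicity = 5, geometric multiplicity = 3

Determining the block sizes for each eigenvalue:
  λ = 4: with am = 5 and gm = 3, the partition is not yet determined (e.g. several partitions of 5 into 3 parts exist). Let N = A − (4)·I. Computing rank(N^1) = 2, rank(N^2) = 1, rank(N^3) = 0; the number of blocks of size ≥ j is rank(N^{j−1}) − rank(N^j), giving [3, 1, 1]. So we have 1 block(s) of size 3, 2 block(s) of size 1 → block sizes [3, 1, 1]

Assembling the blocks gives a Jordan form
J =
  [4, 1, 0, 0, 0]
  [0, 4, 1, 0, 0]
  [0, 0, 4, 0, 0]
  [0, 0, 0, 4, 0]
  [0, 0, 0, 0, 4]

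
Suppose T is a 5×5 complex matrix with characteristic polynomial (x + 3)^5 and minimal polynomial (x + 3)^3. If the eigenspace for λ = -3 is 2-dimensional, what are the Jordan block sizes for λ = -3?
Block sizes for λ = -3: [3, 2]

Step 1 — from the characteristic polynomial, algebraic multiplicity of λ = -3 is 5. From dim ker(T − (-3)·I) = 2, there are exactly 2 Jordan blocks for λ = -3.
Step 2 — from the minimal polynomial, the factor (x + 3)^3 tells us the largest block for λ = -3 has size 3.
Step 3 — with total size 5, 2 blocks, and largest block 3, the block sizes (in nonincreasing order) are [3, 2].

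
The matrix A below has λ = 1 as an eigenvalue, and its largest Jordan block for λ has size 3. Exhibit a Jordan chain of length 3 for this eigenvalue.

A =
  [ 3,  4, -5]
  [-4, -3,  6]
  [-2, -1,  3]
A Jordan chain for λ = 1 of length 3:
v_1 = (-2, -4, -4)ᵀ
v_2 = (2, -4, -2)ᵀ
v_3 = (1, 0, 0)ᵀ

Let N = A − (1)·I. We want v_3 with N^3 v_3 = 0 but N^2 v_3 ≠ 0; then v_{j-1} := N · v_j for j = 3, …, 2.

Pick v_3 = (1, 0, 0)ᵀ.
Then v_2 = N · v_3 = (2, -4, -2)ᵀ.
Then v_1 = N · v_2 = (-2, -4, -4)ᵀ.

Sanity check: (A − (1)·I) v_1 = (0, 0, 0)ᵀ = 0. ✓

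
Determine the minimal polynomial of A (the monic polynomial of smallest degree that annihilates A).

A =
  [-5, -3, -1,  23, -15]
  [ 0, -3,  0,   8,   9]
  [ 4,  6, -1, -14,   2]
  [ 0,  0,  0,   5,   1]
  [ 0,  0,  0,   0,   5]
x^4 - 4*x^3 - 26*x^2 + 60*x + 225

The characteristic polynomial is χ_A(x) = (x - 5)^2*(x + 3)^3, so the eigenvalues are known. The minimal polynomial is
  m_A(x) = Π_λ (x − λ)^{k_λ}
where k_λ is the size of the *largest* Jordan block for λ (equivalently, the smallest k with (A − λI)^k v = 0 for every generalised eigenvector v of λ).

  λ = -3: largest Jordan block has size 2, contributing (x + 3)^2
  λ = 5: largest Jordan block has size 2, contributing (x − 5)^2

So m_A(x) = (x - 5)^2*(x + 3)^2 = x^4 - 4*x^3 - 26*x^2 + 60*x + 225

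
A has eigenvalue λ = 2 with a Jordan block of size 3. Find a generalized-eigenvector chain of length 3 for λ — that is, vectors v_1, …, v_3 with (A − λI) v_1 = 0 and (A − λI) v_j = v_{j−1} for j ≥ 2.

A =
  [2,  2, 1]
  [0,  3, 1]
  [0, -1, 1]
A Jordan chain for λ = 2 of length 3:
v_1 = (1, 0, 0)ᵀ
v_2 = (2, 1, -1)ᵀ
v_3 = (0, 1, 0)ᵀ

Let N = A − (2)·I. We want v_3 with N^3 v_3 = 0 but N^2 v_3 ≠ 0; then v_{j-1} := N · v_j for j = 3, …, 2.

Pick v_3 = (0, 1, 0)ᵀ.
Then v_2 = N · v_3 = (2, 1, -1)ᵀ.
Then v_1 = N · v_2 = (1, 0, 0)ᵀ.

Sanity check: (A − (2)·I) v_1 = (0, 0, 0)ᵀ = 0. ✓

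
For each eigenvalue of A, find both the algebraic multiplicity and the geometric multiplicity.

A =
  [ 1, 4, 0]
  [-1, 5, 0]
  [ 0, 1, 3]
λ = 3: alg = 3, geom = 1

Step 1 — factor the characteristic polynomial to read off the algebraic multiplicities:
  χ_A(x) = (x - 3)^3

Step 2 — compute geometric multiplicities via the rank-nullity identity g(λ) = n − rank(A − λI):
  rank(A − (3)·I) = 2, so dim ker(A − (3)·I) = n − 2 = 1

Summary:
  λ = 3: algebraic multiplicity = 3, geometric multiplicity = 1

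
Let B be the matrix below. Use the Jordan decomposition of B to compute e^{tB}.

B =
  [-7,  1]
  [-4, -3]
e^{tB} =
  [-2*t*exp(-5*t) + exp(-5*t), t*exp(-5*t)]
  [-4*t*exp(-5*t), 2*t*exp(-5*t) + exp(-5*t)]

Strategy: write B = P · J · P⁻¹ where J is a Jordan canonical form, so e^{tB} = P · e^{tJ} · P⁻¹, and e^{tJ} can be computed block-by-block.

B has Jordan form
J =
  [-5,  1]
  [ 0, -5]
(up to reordering of blocks).

Per-block formulas:
  For a 2×2 Jordan block J_2(-5): exp(t · J_2(-5)) = e^(-5t)·(I + t·N), where N is the 2×2 nilpotent shift.

After assembling e^{tJ} and conjugating by P, we get:

e^{tB} =
  [-2*t*exp(-5*t) + exp(-5*t), t*exp(-5*t)]
  [-4*t*exp(-5*t), 2*t*exp(-5*t) + exp(-5*t)]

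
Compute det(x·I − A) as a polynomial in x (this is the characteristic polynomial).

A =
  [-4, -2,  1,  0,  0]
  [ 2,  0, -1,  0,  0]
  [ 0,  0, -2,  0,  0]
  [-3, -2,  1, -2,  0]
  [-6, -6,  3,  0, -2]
x^5 + 10*x^4 + 40*x^3 + 80*x^2 + 80*x + 32

Expanding det(x·I − A) (e.g. by cofactor expansion or by noting that A is similar to its Jordan form J, which has the same characteristic polynomial as A) gives
  χ_A(x) = x^5 + 10*x^4 + 40*x^3 + 80*x^2 + 80*x + 32
which factors as (x + 2)^5. The eigenvalues (with algebraic multiplicities) are λ = -2 with multiplicity 5.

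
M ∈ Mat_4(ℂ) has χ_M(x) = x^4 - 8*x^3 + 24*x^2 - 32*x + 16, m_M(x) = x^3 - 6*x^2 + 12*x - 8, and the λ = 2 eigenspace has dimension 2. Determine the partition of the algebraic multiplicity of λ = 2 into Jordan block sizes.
Block sizes for λ = 2: [3, 1]

Step 1 — from the characteristic polynomial, algebraic multiplicity of λ = 2 is 4. From dim ker(M − (2)·I) = 2, there are exactly 2 Jordan blocks for λ = 2.
Step 2 — from the minimal polynomial, the factor (x − 2)^3 tells us the largest block for λ = 2 has size 3.
Step 3 — with total size 4, 2 blocks, and largest block 3, the block sizes (in nonincreasing order) are [3, 1].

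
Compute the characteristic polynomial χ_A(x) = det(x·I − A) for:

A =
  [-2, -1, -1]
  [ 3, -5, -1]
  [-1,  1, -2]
x^3 + 9*x^2 + 27*x + 27

Expanding det(x·I − A) (e.g. by cofactor expansion or by noting that A is similar to its Jordan form J, which has the same characteristic polynomial as A) gives
  χ_A(x) = x^3 + 9*x^2 + 27*x + 27
which factors as (x + 3)^3. The eigenvalues (with algebraic multiplicities) are λ = -3 with multiplicity 3.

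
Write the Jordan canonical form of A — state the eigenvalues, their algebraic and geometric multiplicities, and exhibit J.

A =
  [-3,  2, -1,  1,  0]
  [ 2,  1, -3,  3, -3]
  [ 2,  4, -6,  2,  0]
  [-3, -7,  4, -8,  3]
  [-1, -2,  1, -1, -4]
J_3(-4) ⊕ J_1(-4) ⊕ J_1(-4)

The characteristic polynomial is
  det(x·I − A) = x^5 + 20*x^4 + 160*x^3 + 640*x^2 + 1280*x + 1024 = (x + 4)^5

Eigenvalues and multiplicities (the geometric multiplicity of λ is n − rank(A − λI), which equals the number of Jordan blocks for λ):
  λ = -4: algebraic multiplicity = 5, geometric multiplicity = 3

Determining the block sizes for each eigenvalue:
  λ = -4: with am = 5 and gm = 3, the partition is not yet determined (e.g. several partitions of 5 into 3 parts exist). Let N = A − (-4)·I. Computing rank(N^1) = 2, rank(N^2) = 1, rank(N^3) = 0; the number of blocks of size ≥ j is rank(N^{j−1}) − rank(N^j), giving [3, 1, 1]. So we have 1 block(s) of size 3, 2 block(s) of size 1 → block sizes [3, 1, 1]

Assembling the blocks gives a Jordan form
J =
  [-4,  1,  0,  0,  0]
  [ 0, -4,  1,  0,  0]
  [ 0,  0, -4,  0,  0]
  [ 0,  0,  0, -4,  0]
  [ 0,  0,  0,  0, -4]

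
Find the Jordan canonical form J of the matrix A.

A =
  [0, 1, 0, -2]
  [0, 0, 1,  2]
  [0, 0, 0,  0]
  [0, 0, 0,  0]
J_3(0) ⊕ J_1(0)

The characteristic polynomial is
  det(x·I − A) = x^4

Eigenvalues and multiplicities (the geometric multiplicity of λ is n − rank(A − λI), which equals the number of Jordan blocks for λ):
  λ = 0: algebraic multiplicity = 4, geometric multiplicity = 2

Determining the block sizes for each eigenvalue:
  λ = 0: with am = 4 and gm = 2, the partition is not yet determined (e.g. several partitions of 4 into 2 parts exist). Let N = A − (0)·I. Computing rank(N^1) = 2, rank(N^2) = 1, rank(N^3) = 0; the number of blocks of size ≥ j is rank(N^{j−1}) − rank(N^j), giving [2, 1, 1]. So we have 1 block(s) of size 3, 1 block(s) of size 1 → block sizes [3, 1]

Assembling the blocks gives a Jordan form
J =
  [0, 1, 0, 0]
  [0, 0, 1, 0]
  [0, 0, 0, 0]
  [0, 0, 0, 0]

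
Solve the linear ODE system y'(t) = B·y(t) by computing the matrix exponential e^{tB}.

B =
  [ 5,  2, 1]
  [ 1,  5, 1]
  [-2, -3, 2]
e^{tB} =
  [t^2*exp(4*t)/2 + t*exp(4*t) + exp(4*t), t^2*exp(4*t)/2 + 2*t*exp(4*t), t^2*exp(4*t)/2 + t*exp(4*t)]
  [t*exp(4*t), t*exp(4*t) + exp(4*t), t*exp(4*t)]
  [-t^2*exp(4*t)/2 - 2*t*exp(4*t), -t^2*exp(4*t)/2 - 3*t*exp(4*t), -t^2*exp(4*t)/2 - 2*t*exp(4*t) + exp(4*t)]

Strategy: write B = P · J · P⁻¹ where J is a Jordan canonical form, so e^{tB} = P · e^{tJ} · P⁻¹, and e^{tJ} can be computed block-by-block.

B has Jordan form
J =
  [4, 1, 0]
  [0, 4, 1]
  [0, 0, 4]
(up to reordering of blocks).

Per-block formulas:
  For a 3×3 Jordan block J_3(4): exp(t · J_3(4)) = e^(4t)·(I + t·N + (t^2/2)·N^2), where N is the 3×3 nilpotent shift.

After assembling e^{tJ} and conjugating by P, we get:

e^{tB} =
  [t^2*exp(4*t)/2 + t*exp(4*t) + exp(4*t), t^2*exp(4*t)/2 + 2*t*exp(4*t), t^2*exp(4*t)/2 + t*exp(4*t)]
  [t*exp(4*t), t*exp(4*t) + exp(4*t), t*exp(4*t)]
  [-t^2*exp(4*t)/2 - 2*t*exp(4*t), -t^2*exp(4*t)/2 - 3*t*exp(4*t), -t^2*exp(4*t)/2 - 2*t*exp(4*t) + exp(4*t)]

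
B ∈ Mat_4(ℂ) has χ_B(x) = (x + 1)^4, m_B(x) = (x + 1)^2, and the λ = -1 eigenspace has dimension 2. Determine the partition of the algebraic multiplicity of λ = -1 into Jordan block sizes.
Block sizes for λ = -1: [2, 2]

Step 1 — from the characteristic polynomial, algebraic multiplicity of λ = -1 is 4. From dim ker(B − (-1)·I) = 2, there are exactly 2 Jordan blocks for λ = -1.
Step 2 — from the minimal polynomial, the factor (x + 1)^2 tells us the largest block for λ = -1 has size 2.
Step 3 — with total size 4, 2 blocks, and largest block 2, the block sizes (in nonincreasing order) are [2, 2].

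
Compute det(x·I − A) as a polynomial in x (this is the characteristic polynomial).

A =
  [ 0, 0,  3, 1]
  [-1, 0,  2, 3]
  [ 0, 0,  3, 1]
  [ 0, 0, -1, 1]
x^4 - 4*x^3 + 4*x^2

Expanding det(x·I − A) (e.g. by cofactor expansion or by noting that A is similar to its Jordan form J, which has the same characteristic polynomial as A) gives
  χ_A(x) = x^4 - 4*x^3 + 4*x^2
which factors as x^2*(x - 2)^2. The eigenvalues (with algebraic multiplicities) are λ = 0 with multiplicity 2, λ = 2 with multiplicity 2.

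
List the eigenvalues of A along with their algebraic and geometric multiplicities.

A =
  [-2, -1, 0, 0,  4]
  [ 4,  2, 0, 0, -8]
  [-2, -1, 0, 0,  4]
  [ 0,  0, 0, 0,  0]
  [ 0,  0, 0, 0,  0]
λ = 0: alg = 5, geom = 4

Step 1 — factor the characteristic polynomial to read off the algebraic multiplicities:
  χ_A(x) = x^5

Step 2 — compute geometric multiplicities via the rank-nullity identity g(λ) = n − rank(A − λI):
  rank(A − (0)·I) = 1, so dim ker(A − (0)·I) = n − 1 = 4

Summary:
  λ = 0: algebraic multiplicity = 5, geometric multiplicity = 4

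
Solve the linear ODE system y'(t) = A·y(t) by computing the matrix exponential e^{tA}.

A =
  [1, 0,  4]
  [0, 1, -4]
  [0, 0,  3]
e^{tA} =
  [exp(t), 0, 2*exp(3*t) - 2*exp(t)]
  [0, exp(t), -2*exp(3*t) + 2*exp(t)]
  [0, 0, exp(3*t)]

Strategy: write A = P · J · P⁻¹ where J is a Jordan canonical form, so e^{tA} = P · e^{tJ} · P⁻¹, and e^{tJ} can be computed block-by-block.

A has Jordan form
J =
  [1, 0, 0]
  [0, 1, 0]
  [0, 0, 3]
(up to reordering of blocks).

Per-block formulas:
  For a 1×1 block at λ = 3: exp(t · [3]) = [e^(3t)].
  For a 1×1 block at λ = 1: exp(t · [1]) = [e^(1t)].

After assembling e^{tJ} and conjugating by P, we get:

e^{tA} =
  [exp(t), 0, 2*exp(3*t) - 2*exp(t)]
  [0, exp(t), -2*exp(3*t) + 2*exp(t)]
  [0, 0, exp(3*t)]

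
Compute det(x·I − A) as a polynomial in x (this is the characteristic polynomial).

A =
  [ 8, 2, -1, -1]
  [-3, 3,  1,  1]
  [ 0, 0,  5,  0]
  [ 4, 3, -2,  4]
x^4 - 20*x^3 + 150*x^2 - 500*x + 625

Expanding det(x·I − A) (e.g. by cofactor expansion or by noting that A is similar to its Jordan form J, which has the same characteristic polynomial as A) gives
  χ_A(x) = x^4 - 20*x^3 + 150*x^2 - 500*x + 625
which factors as (x - 5)^4. The eigenvalues (with algebraic multiplicities) are λ = 5 with multiplicity 4.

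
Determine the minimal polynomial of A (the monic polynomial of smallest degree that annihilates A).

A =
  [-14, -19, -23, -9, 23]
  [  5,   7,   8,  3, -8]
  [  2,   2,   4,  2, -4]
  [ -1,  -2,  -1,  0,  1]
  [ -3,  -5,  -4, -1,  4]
x^3 - x^2

The characteristic polynomial is χ_A(x) = x^4*(x - 1), so the eigenvalues are known. The minimal polynomial is
  m_A(x) = Π_λ (x − λ)^{k_λ}
where k_λ is the size of the *largest* Jordan block for λ (equivalently, the smallest k with (A − λI)^k v = 0 for every generalised eigenvector v of λ).

  λ = 0: largest Jordan block has size 2, contributing (x − 0)^2
  λ = 1: largest Jordan block has size 1, contributing (x − 1)

So m_A(x) = x^2*(x - 1) = x^3 - x^2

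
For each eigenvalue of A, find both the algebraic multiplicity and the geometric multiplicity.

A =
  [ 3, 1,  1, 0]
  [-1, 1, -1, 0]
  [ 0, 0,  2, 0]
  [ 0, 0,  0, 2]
λ = 2: alg = 4, geom = 3

Step 1 — factor the characteristic polynomial to read off the algebraic multiplicities:
  χ_A(x) = (x - 2)^4

Step 2 — compute geometric multiplicities via the rank-nullity identity g(λ) = n − rank(A − λI):
  rank(A − (2)·I) = 1, so dim ker(A − (2)·I) = n − 1 = 3

Summary:
  λ = 2: algebraic multiplicity = 4, geometric multiplicity = 3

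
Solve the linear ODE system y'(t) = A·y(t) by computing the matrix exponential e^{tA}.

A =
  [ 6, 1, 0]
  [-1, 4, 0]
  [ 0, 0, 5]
e^{tA} =
  [t*exp(5*t) + exp(5*t), t*exp(5*t), 0]
  [-t*exp(5*t), -t*exp(5*t) + exp(5*t), 0]
  [0, 0, exp(5*t)]

Strategy: write A = P · J · P⁻¹ where J is a Jordan canonical form, so e^{tA} = P · e^{tJ} · P⁻¹, and e^{tJ} can be computed block-by-block.

A has Jordan form
J =
  [5, 1, 0]
  [0, 5, 0]
  [0, 0, 5]
(up to reordering of blocks).

Per-block formulas:
  For a 2×2 Jordan block J_2(5): exp(t · J_2(5)) = e^(5t)·(I + t·N), where N is the 2×2 nilpotent shift.
  For a 1×1 block at λ = 5: exp(t · [5]) = [e^(5t)].

After assembling e^{tJ} and conjugating by P, we get:

e^{tA} =
  [t*exp(5*t) + exp(5*t), t*exp(5*t), 0]
  [-t*exp(5*t), -t*exp(5*t) + exp(5*t), 0]
  [0, 0, exp(5*t)]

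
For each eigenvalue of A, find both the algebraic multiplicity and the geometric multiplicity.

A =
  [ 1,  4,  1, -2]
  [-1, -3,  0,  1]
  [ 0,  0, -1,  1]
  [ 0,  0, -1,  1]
λ = -1: alg = 2, geom = 1; λ = 0: alg = 2, geom = 1

Step 1 — factor the characteristic polynomial to read off the algebraic multiplicities:
  χ_A(x) = x^2*(x + 1)^2

Step 2 — compute geometric multiplicities via the rank-nullity identity g(λ) = n − rank(A − λI):
  rank(A − (-1)·I) = 3, so dim ker(A − (-1)·I) = n − 3 = 1
  rank(A − (0)·I) = 3, so dim ker(A − (0)·I) = n − 3 = 1

Summary:
  λ = -1: algebraic multiplicity = 2, geometric multiplicity = 1
  λ = 0: algebraic multiplicity = 2, geometric multiplicity = 1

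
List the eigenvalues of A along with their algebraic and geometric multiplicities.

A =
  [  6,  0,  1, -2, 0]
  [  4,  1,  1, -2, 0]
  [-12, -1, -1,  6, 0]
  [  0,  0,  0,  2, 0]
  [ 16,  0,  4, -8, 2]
λ = 2: alg = 5, geom = 3

Step 1 — factor the characteristic polynomial to read off the algebraic multiplicities:
  χ_A(x) = (x - 2)^5

Step 2 — compute geometric multiplicities via the rank-nullity identity g(λ) = n − rank(A − λI):
  rank(A − (2)·I) = 2, so dim ker(A − (2)·I) = n − 2 = 3

Summary:
  λ = 2: algebraic multiplicity = 5, geometric multiplicity = 3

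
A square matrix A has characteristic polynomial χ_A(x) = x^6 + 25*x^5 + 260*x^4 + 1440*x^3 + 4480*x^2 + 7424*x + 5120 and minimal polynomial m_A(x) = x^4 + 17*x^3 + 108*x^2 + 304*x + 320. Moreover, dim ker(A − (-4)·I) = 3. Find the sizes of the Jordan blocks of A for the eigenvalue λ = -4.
Block sizes for λ = -4: [3, 1, 1]

Step 1 — from the characteristic polynomial, algebraic multiplicity of λ = -4 is 5. From dim ker(A − (-4)·I) = 3, there are exactly 3 Jordan blocks for λ = -4.
Step 2 — from the minimal polynomial, the factor (x + 4)^3 tells us the largest block for λ = -4 has size 3.
Step 3 — with total size 5, 3 blocks, and largest block 3, the block sizes (in nonincreasing order) are [3, 1, 1].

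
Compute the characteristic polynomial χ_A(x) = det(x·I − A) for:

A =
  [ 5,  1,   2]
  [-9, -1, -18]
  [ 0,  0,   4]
x^3 - 8*x^2 + 20*x - 16

Expanding det(x·I − A) (e.g. by cofactor expansion or by noting that A is similar to its Jordan form J, which has the same characteristic polynomial as A) gives
  χ_A(x) = x^3 - 8*x^2 + 20*x - 16
which factors as (x - 4)*(x - 2)^2. The eigenvalues (with algebraic multiplicities) are λ = 2 with multiplicity 2, λ = 4 with multiplicity 1.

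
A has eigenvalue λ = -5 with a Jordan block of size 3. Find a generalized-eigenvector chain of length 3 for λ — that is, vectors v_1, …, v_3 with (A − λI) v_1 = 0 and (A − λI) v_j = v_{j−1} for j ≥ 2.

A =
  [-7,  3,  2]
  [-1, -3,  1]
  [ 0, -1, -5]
A Jordan chain for λ = -5 of length 3:
v_1 = (1, 0, 1)ᵀ
v_2 = (-2, -1, 0)ᵀ
v_3 = (1, 0, 0)ᵀ

Let N = A − (-5)·I. We want v_3 with N^3 v_3 = 0 but N^2 v_3 ≠ 0; then v_{j-1} := N · v_j for j = 3, …, 2.

Pick v_3 = (1, 0, 0)ᵀ.
Then v_2 = N · v_3 = (-2, -1, 0)ᵀ.
Then v_1 = N · v_2 = (1, 0, 1)ᵀ.

Sanity check: (A − (-5)·I) v_1 = (0, 0, 0)ᵀ = 0. ✓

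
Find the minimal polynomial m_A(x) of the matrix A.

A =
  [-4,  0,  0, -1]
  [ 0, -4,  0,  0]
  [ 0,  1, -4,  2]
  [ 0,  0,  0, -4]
x^2 + 8*x + 16

The characteristic polynomial is χ_A(x) = (x + 4)^4, so the eigenvalues are known. The minimal polynomial is
  m_A(x) = Π_λ (x − λ)^{k_λ}
where k_λ is the size of the *largest* Jordan block for λ (equivalently, the smallest k with (A − λI)^k v = 0 for every generalised eigenvector v of λ).

  λ = -4: largest Jordan block has size 2, contributing (x + 4)^2

So m_A(x) = (x + 4)^2 = x^2 + 8*x + 16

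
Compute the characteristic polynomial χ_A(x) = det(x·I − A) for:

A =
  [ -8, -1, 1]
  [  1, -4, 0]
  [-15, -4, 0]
x^3 + 12*x^2 + 48*x + 64

Expanding det(x·I − A) (e.g. by cofactor expansion or by noting that A is similar to its Jordan form J, which has the same characteristic polynomial as A) gives
  χ_A(x) = x^3 + 12*x^2 + 48*x + 64
which factors as (x + 4)^3. The eigenvalues (with algebraic multiplicities) are λ = -4 with multiplicity 3.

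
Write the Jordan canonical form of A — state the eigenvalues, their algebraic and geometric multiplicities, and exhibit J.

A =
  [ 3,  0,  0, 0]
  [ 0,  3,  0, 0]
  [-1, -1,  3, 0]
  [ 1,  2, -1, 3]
J_3(3) ⊕ J_1(3)

The characteristic polynomial is
  det(x·I − A) = x^4 - 12*x^3 + 54*x^2 - 108*x + 81 = (x - 3)^4

Eigenvalues and multiplicities (the geometric multiplicity of λ is n − rank(A − λI), which equals the number of Jordan blocks for λ):
  λ = 3: algebraic multiplicity = 4, geometric multiplicity = 2

Determining the block sizes for each eigenvalue:
  λ = 3: with am = 4 and gm = 2, the partition is not yet determined (e.g. several partitions of 4 into 2 parts exist). Let N = A − (3)·I. Computing rank(N^1) = 2, rank(N^2) = 1, rank(N^3) = 0; the number of blocks of size ≥ j is rank(N^{j−1}) − rank(N^j), giving [2, 1, 1]. So we have 1 block(s) of size 3, 1 block(s) of size 1 → block sizes [3, 1]

Assembling the blocks gives a Jordan form
J =
  [3, 1, 0, 0]
  [0, 3, 1, 0]
  [0, 0, 3, 0]
  [0, 0, 0, 3]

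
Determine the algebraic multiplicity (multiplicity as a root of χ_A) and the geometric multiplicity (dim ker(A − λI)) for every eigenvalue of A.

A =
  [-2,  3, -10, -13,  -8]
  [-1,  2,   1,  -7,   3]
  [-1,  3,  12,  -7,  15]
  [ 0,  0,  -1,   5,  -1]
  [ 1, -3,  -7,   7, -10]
λ = -1: alg = 3, geom = 2; λ = 5: alg = 2, geom = 1

Step 1 — factor the characteristic polynomial to read off the algebraic multiplicities:
  χ_A(x) = (x - 5)^2*(x + 1)^3

Step 2 — compute geometric multiplicities via the rank-nullity identity g(λ) = n − rank(A − λI):
  rank(A − (-1)·I) = 3, so dim ker(A − (-1)·I) = n − 3 = 2
  rank(A − (5)·I) = 4, so dim ker(A − (5)·I) = n − 4 = 1

Summary:
  λ = -1: algebraic multiplicity = 3, geometric multiplicity = 2
  λ = 5: algebraic multiplicity = 2, geometric multiplicity = 1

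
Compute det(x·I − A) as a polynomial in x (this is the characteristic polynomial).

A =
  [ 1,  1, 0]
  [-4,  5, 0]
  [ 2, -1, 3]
x^3 - 9*x^2 + 27*x - 27

Expanding det(x·I − A) (e.g. by cofactor expansion or by noting that A is similar to its Jordan form J, which has the same characteristic polynomial as A) gives
  χ_A(x) = x^3 - 9*x^2 + 27*x - 27
which factors as (x - 3)^3. The eigenvalues (with algebraic multiplicities) are λ = 3 with multiplicity 3.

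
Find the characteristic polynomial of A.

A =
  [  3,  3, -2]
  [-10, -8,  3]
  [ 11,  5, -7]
x^3 + 12*x^2 + 48*x + 64

Expanding det(x·I − A) (e.g. by cofactor expansion or by noting that A is similar to its Jordan form J, which has the same characteristic polynomial as A) gives
  χ_A(x) = x^3 + 12*x^2 + 48*x + 64
which factors as (x + 4)^3. The eigenvalues (with algebraic multiplicities) are λ = -4 with multiplicity 3.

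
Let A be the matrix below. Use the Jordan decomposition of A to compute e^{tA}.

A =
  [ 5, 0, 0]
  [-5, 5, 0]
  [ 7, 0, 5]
e^{tA} =
  [exp(5*t), 0, 0]
  [-5*t*exp(5*t), exp(5*t), 0]
  [7*t*exp(5*t), 0, exp(5*t)]

Strategy: write A = P · J · P⁻¹ where J is a Jordan canonical form, so e^{tA} = P · e^{tJ} · P⁻¹, and e^{tJ} can be computed block-by-block.

A has Jordan form
J =
  [5, 1, 0]
  [0, 5, 0]
  [0, 0, 5]
(up to reordering of blocks).

Per-block formulas:
  For a 2×2 Jordan block J_2(5): exp(t · J_2(5)) = e^(5t)·(I + t·N), where N is the 2×2 nilpotent shift.
  For a 1×1 block at λ = 5: exp(t · [5]) = [e^(5t)].

After assembling e^{tJ} and conjugating by P, we get:

e^{tA} =
  [exp(5*t), 0, 0]
  [-5*t*exp(5*t), exp(5*t), 0]
  [7*t*exp(5*t), 0, exp(5*t)]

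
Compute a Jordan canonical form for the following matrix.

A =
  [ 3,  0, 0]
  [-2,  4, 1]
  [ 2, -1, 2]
J_2(3) ⊕ J_1(3)

The characteristic polynomial is
  det(x·I − A) = x^3 - 9*x^2 + 27*x - 27 = (x - 3)^3

Eigenvalues and multiplicities (the geometric multiplicity of λ is n − rank(A − λI), which equals the number of Jordan blocks for λ):
  λ = 3: algebraic multiplicity = 3, geometric multiplicity = 2

Determining the block sizes for each eigenvalue:
  λ = 3: 2 blocks summing to 3 forces exactly one block of size 2 and the rest size 1 → block sizes [2, 1]

Assembling the blocks gives a Jordan form
J =
  [3, 1, 0]
  [0, 3, 0]
  [0, 0, 3]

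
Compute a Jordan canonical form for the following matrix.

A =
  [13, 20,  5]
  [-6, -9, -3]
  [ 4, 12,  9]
J_1(3) ⊕ J_2(5)

The characteristic polynomial is
  det(x·I − A) = x^3 - 13*x^2 + 55*x - 75 = (x - 5)^2*(x - 3)

Eigenvalues and multiplicities (the geometric multiplicity of λ is n − rank(A − λI), which equals the number of Jordan blocks for λ):
  λ = 3: algebraic multiplicity = 1, geometric multiplicity = 1
  λ = 5: algebraic multiplicity = 2, geometric multiplicity = 1

Determining the block sizes for each eigenvalue:
  λ = 3: one block (gm = 1), so the single block has size am = 1 → block sizes [1]
  λ = 5: one block (gm = 1), so the single block has size am = 2 → block sizes [2]

Assembling the blocks gives a Jordan form
J =
  [3, 0, 0]
  [0, 5, 1]
  [0, 0, 5]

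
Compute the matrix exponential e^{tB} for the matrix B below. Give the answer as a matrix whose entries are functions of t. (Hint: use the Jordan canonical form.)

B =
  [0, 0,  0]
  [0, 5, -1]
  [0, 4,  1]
e^{tB} =
  [1, 0, 0]
  [0, 2*t*exp(3*t) + exp(3*t), -t*exp(3*t)]
  [0, 4*t*exp(3*t), -2*t*exp(3*t) + exp(3*t)]

Strategy: write B = P · J · P⁻¹ where J is a Jordan canonical form, so e^{tB} = P · e^{tJ} · P⁻¹, and e^{tJ} can be computed block-by-block.

B has Jordan form
J =
  [0, 0, 0]
  [0, 3, 1]
  [0, 0, 3]
(up to reordering of blocks).

Per-block formulas:
  For a 1×1 block at λ = 0: exp(t · [0]) = [e^(0t)].
  For a 2×2 Jordan block J_2(3): exp(t · J_2(3)) = e^(3t)·(I + t·N), where N is the 2×2 nilpotent shift.

After assembling e^{tJ} and conjugating by P, we get:

e^{tB} =
  [1, 0, 0]
  [0, 2*t*exp(3*t) + exp(3*t), -t*exp(3*t)]
  [0, 4*t*exp(3*t), -2*t*exp(3*t) + exp(3*t)]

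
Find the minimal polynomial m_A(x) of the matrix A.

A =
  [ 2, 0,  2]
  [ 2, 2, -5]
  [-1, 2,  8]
x^3 - 12*x^2 + 48*x - 64

The characteristic polynomial is χ_A(x) = (x - 4)^3, so the eigenvalues are known. The minimal polynomial is
  m_A(x) = Π_λ (x − λ)^{k_λ}
where k_λ is the size of the *largest* Jordan block for λ (equivalently, the smallest k with (A − λI)^k v = 0 for every generalised eigenvector v of λ).

  λ = 4: largest Jordan block has size 3, contributing (x − 4)^3

So m_A(x) = (x - 4)^3 = x^3 - 12*x^2 + 48*x - 64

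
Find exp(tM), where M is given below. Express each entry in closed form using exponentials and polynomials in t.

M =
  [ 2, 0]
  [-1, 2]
e^{tM} =
  [exp(2*t), 0]
  [-t*exp(2*t), exp(2*t)]

Strategy: write M = P · J · P⁻¹ where J is a Jordan canonical form, so e^{tM} = P · e^{tJ} · P⁻¹, and e^{tJ} can be computed block-by-block.

M has Jordan form
J =
  [2, 1]
  [0, 2]
(up to reordering of blocks).

Per-block formulas:
  For a 2×2 Jordan block J_2(2): exp(t · J_2(2)) = e^(2t)·(I + t·N), where N is the 2×2 nilpotent shift.

After assembling e^{tJ} and conjugating by P, we get:

e^{tM} =
  [exp(2*t), 0]
  [-t*exp(2*t), exp(2*t)]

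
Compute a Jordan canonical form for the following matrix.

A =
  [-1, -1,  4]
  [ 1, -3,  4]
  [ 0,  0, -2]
J_2(-2) ⊕ J_1(-2)

The characteristic polynomial is
  det(x·I − A) = x^3 + 6*x^2 + 12*x + 8 = (x + 2)^3

Eigenvalues and multiplicities (the geometric multiplicity of λ is n − rank(A − λI), which equals the number of Jordan blocks for λ):
  λ = -2: algebraic multiplicity = 3, geometric multiplicity = 2

Determining the block sizes for each eigenvalue:
  λ = -2: 2 blocks summing to 3 forces exactly one block of size 2 and the rest size 1 → block sizes [2, 1]

Assembling the blocks gives a Jordan form
J =
  [-2,  1,  0]
  [ 0, -2,  0]
  [ 0,  0, -2]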